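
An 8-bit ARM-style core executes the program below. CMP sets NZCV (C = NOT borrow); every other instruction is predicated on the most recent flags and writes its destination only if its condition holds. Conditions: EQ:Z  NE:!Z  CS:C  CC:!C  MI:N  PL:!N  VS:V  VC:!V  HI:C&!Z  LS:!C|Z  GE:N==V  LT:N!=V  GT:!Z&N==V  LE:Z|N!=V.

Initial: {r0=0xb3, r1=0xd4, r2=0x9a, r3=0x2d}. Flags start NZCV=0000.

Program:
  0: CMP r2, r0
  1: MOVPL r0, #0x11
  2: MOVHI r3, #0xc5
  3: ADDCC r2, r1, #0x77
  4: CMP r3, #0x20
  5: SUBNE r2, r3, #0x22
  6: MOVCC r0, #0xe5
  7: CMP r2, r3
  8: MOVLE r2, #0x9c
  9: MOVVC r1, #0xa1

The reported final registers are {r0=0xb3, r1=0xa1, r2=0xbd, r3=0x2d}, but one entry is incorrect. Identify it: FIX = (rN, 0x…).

FIX = (r2, 0x9c)

[0] flags=1000 → (cmp)
[1] flags=1000 PL?F → skip
[2] flags=1000 HI?F → skip
[3] flags=1000 CC?T → r2=0x4b
[4] flags=0010 → (cmp)
[5] flags=0010 NE?T → r2=0x0b
[6] flags=0010 CC?F → skip
[7] flags=1000 → (cmp)
[8] flags=1000 LE?T → r2=0x9c
[9] flags=1000 VC?T → r1=0xa1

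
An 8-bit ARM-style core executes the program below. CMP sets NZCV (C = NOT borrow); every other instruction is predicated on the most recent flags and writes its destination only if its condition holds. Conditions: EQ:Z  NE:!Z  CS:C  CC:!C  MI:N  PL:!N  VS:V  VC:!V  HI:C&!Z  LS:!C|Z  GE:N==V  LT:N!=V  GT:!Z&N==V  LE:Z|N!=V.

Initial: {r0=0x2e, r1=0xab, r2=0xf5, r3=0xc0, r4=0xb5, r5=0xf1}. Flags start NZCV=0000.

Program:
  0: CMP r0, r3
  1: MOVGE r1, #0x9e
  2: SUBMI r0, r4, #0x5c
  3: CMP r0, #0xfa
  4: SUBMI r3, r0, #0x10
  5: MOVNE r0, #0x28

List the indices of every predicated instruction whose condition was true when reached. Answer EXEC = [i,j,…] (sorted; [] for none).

[0] flags=0000 → (cmp)
[1] flags=0000 GE?T → r1=0x9e
[2] flags=0000 MI?F → skip
[3] flags=0000 → (cmp)
[4] flags=0000 MI?F → skip
[5] flags=0000 NE?T → r0=0x28

EXEC = [1,5]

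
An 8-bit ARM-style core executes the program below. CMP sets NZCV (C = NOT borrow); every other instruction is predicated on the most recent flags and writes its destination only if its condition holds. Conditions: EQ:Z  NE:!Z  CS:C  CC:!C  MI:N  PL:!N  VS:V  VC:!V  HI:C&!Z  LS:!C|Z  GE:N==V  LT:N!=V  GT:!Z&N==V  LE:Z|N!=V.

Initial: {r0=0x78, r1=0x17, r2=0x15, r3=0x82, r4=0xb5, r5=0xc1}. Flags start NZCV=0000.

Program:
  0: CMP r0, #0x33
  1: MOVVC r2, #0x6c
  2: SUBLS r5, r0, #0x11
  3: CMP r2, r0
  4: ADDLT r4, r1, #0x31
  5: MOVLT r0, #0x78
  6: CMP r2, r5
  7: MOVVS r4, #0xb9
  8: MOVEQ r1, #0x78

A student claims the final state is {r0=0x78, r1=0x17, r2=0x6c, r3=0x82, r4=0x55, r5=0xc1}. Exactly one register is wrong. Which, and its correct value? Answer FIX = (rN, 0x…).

FIX = (r4, 0xb9)

[0] flags=0010 → (cmp)
[1] flags=0010 VC?T → r2=0x6c
[2] flags=0010 LS?F → skip
[3] flags=1000 → (cmp)
[4] flags=1000 LT?T → r4=0x48
[5] flags=1000 LT?T → r0=0x78
[6] flags=1001 → (cmp)
[7] flags=1001 VS?T → r4=0xb9
[8] flags=1001 EQ?F → skip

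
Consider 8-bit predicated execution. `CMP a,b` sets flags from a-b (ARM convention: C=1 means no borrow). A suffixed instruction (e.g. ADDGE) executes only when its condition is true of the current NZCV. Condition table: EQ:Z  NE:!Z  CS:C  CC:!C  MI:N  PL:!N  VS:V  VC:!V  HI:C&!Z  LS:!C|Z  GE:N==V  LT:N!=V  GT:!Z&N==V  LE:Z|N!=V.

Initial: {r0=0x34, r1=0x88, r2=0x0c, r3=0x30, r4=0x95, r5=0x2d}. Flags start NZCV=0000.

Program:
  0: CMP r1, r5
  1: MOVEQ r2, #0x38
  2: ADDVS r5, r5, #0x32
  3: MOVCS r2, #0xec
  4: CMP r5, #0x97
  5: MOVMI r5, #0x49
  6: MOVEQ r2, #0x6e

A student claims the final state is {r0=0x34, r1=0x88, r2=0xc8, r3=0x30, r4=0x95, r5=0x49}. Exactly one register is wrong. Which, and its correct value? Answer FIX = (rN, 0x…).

0: ✓ CMP  NZCV=0011
1: · MOVEQ
2: ✓ ADDVS  r5←0x5f
3: ✓ MOVCS  r2←0xec
4: ✓ CMP  NZCV=1001
5: ✓ MOVMI  r5←0x49
6: · MOVEQ

FIX = (r2, 0xec)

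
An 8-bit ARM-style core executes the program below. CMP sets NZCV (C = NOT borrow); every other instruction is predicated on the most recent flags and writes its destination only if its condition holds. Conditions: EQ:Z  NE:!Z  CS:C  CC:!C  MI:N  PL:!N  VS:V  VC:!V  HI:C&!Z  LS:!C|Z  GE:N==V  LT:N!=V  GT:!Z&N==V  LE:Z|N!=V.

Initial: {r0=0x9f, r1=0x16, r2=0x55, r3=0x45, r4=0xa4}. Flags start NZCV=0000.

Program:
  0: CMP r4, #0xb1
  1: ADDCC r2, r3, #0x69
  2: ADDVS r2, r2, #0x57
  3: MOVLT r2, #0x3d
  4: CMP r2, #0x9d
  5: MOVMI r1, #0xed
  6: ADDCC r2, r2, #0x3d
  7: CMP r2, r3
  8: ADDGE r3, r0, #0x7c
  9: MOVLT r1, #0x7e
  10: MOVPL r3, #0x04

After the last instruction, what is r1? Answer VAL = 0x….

VAL = 0xed

[0] flags=1000 → (cmp)
[1] flags=1000 CC?T → r2=0xae
[2] flags=1000 VS?F → skip
[3] flags=1000 LT?T → r2=0x3d
[4] flags=1001 → (cmp)
[5] flags=1001 MI?T → r1=0xed
[6] flags=1001 CC?T → r2=0x7a
[7] flags=0010 → (cmp)
[8] flags=0010 GE?T → r3=0x1b
[9] flags=0010 LT?F → skip
[10] flags=0010 PL?T → r3=0x04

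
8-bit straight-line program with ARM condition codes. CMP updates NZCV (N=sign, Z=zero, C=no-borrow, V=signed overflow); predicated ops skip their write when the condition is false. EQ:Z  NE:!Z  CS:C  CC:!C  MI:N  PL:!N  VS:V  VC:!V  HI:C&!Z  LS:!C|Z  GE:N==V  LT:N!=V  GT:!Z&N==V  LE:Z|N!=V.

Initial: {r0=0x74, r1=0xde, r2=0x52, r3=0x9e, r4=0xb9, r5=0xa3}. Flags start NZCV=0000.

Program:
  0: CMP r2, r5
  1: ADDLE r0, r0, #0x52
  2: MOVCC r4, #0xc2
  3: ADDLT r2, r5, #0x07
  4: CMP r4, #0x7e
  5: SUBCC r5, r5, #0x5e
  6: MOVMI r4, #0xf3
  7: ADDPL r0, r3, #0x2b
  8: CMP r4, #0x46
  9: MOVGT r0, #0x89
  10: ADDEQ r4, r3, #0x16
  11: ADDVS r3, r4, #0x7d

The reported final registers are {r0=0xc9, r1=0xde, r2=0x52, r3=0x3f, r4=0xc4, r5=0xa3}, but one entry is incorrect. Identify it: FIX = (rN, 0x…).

FIX = (r4, 0xc2)

[0] flags=1001 → (cmp)
[1] flags=1001 LE?F → skip
[2] flags=1001 CC?T → r4=0xc2
[3] flags=1001 LT?F → skip
[4] flags=0011 → (cmp)
[5] flags=0011 CC?F → skip
[6] flags=0011 MI?F → skip
[7] flags=0011 PL?T → r0=0xc9
[8] flags=0011 → (cmp)
[9] flags=0011 GT?F → skip
[10] flags=0011 EQ?F → skip
[11] flags=0011 VS?T → r3=0x3f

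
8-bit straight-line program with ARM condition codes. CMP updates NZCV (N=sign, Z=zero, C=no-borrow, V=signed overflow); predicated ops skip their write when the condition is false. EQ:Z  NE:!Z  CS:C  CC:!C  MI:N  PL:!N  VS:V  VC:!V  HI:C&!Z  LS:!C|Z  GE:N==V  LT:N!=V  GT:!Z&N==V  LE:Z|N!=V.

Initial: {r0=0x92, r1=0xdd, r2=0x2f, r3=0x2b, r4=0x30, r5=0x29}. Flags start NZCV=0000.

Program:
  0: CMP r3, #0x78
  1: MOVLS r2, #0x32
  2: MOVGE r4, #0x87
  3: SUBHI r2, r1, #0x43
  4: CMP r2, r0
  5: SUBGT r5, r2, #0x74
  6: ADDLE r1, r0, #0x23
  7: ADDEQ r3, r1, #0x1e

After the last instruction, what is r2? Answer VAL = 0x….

0: ✓ CMP  NZCV=1000
1: ✓ MOVLS  r2←0x32
2: · MOVGE
3: · SUBHI
4: ✓ CMP  NZCV=1001
5: ✓ SUBGT  r5←0xbe
6: · ADDLE
7: · ADDEQ

VAL = 0x32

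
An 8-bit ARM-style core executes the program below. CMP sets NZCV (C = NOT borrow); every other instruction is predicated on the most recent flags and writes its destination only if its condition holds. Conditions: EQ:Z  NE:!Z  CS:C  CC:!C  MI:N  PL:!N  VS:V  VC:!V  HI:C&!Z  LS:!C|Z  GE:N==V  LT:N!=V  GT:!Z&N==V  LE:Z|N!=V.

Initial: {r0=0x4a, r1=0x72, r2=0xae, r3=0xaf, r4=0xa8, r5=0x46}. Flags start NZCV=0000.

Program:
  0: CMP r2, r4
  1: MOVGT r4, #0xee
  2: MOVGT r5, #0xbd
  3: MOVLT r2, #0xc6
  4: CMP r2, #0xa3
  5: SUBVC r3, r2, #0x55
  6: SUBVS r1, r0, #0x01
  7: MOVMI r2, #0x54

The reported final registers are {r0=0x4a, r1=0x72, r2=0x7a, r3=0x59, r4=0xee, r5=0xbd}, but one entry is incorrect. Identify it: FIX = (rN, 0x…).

0: ✓ CMP  NZCV=0010
1: ✓ MOVGT  r4←0xee
2: ✓ MOVGT  r5←0xbd
3: · MOVLT
4: ✓ CMP  NZCV=0010
5: ✓ SUBVC  r3←0x59
6: · SUBVS
7: · MOVMI

FIX = (r2, 0xae)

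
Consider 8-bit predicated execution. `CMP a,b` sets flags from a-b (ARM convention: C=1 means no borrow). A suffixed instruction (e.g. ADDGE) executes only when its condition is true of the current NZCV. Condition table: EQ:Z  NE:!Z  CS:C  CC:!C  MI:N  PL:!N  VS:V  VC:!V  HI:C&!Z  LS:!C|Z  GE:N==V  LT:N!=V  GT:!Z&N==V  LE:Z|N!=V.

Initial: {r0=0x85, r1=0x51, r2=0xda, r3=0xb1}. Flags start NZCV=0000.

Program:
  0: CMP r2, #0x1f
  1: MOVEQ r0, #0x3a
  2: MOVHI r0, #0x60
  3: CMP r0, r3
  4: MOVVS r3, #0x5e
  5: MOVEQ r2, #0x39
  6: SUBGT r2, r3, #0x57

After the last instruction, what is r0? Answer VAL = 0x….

VAL = 0x60

0: ✓ CMP  NZCV=1010
1: · MOVEQ
2: ✓ MOVHI  r0←0x60
3: ✓ CMP  NZCV=1001
4: ✓ MOVVS  r3←0x5e
5: · MOVEQ
6: ✓ SUBGT  r2←0x07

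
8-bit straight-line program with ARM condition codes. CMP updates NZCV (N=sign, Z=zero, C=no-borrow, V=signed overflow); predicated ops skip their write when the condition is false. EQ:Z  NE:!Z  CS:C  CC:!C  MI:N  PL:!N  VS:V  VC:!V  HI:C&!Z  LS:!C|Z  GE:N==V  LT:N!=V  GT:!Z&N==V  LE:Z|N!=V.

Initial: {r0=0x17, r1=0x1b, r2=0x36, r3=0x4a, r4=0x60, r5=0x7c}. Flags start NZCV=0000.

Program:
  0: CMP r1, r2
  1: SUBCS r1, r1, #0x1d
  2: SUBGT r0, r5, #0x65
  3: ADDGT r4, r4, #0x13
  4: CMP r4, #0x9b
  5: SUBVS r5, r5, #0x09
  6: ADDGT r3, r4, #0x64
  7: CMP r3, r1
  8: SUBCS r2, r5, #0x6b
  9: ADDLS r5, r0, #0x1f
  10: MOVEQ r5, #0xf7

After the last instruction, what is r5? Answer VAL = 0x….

VAL = 0x73

[0] flags=1000 → (cmp)
[1] flags=1000 CS?F → skip
[2] flags=1000 GT?F → skip
[3] flags=1000 GT?F → skip
[4] flags=1001 → (cmp)
[5] flags=1001 VS?T → r5=0x73
[6] flags=1001 GT?T → r3=0xc4
[7] flags=1010 → (cmp)
[8] flags=1010 CS?T → r2=0x08
[9] flags=1010 LS?F → skip
[10] flags=1010 EQ?F → skip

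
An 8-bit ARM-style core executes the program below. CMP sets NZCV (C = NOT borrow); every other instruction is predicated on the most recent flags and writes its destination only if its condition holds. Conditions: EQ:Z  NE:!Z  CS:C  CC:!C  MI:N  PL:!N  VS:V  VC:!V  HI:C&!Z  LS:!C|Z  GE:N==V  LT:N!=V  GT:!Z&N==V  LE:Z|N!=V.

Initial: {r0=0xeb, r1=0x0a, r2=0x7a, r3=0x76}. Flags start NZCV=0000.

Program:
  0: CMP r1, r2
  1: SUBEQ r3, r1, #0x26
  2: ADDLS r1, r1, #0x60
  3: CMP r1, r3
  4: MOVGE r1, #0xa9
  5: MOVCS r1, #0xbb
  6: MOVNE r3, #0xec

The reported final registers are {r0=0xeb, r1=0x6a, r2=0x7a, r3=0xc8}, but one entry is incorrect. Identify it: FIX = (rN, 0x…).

FIX = (r3, 0xec)

0: ✓ CMP  NZCV=1000
1: · SUBEQ
2: ✓ ADDLS  r1←0x6a
3: ✓ CMP  NZCV=1000
4: · MOVGE
5: · MOVCS
6: ✓ MOVNE  r3←0xec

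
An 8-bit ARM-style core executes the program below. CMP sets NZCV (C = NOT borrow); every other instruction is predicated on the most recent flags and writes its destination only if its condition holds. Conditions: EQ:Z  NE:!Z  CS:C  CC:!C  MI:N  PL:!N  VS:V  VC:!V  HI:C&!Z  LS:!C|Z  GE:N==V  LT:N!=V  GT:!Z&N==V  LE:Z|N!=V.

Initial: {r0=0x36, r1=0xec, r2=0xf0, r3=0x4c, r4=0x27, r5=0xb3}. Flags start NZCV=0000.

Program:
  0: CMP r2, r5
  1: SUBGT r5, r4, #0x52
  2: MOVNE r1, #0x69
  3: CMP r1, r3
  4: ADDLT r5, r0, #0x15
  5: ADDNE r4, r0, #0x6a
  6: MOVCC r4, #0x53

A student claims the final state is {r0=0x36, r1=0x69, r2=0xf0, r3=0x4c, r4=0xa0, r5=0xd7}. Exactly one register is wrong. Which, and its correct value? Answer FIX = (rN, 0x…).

FIX = (r5, 0xd5)

[0] flags=0010 → (cmp)
[1] flags=0010 GT?T → r5=0xd5
[2] flags=0010 NE?T → r1=0x69
[3] flags=0010 → (cmp)
[4] flags=0010 LT?F → skip
[5] flags=0010 NE?T → r4=0xa0
[6] flags=0010 CC?F → skip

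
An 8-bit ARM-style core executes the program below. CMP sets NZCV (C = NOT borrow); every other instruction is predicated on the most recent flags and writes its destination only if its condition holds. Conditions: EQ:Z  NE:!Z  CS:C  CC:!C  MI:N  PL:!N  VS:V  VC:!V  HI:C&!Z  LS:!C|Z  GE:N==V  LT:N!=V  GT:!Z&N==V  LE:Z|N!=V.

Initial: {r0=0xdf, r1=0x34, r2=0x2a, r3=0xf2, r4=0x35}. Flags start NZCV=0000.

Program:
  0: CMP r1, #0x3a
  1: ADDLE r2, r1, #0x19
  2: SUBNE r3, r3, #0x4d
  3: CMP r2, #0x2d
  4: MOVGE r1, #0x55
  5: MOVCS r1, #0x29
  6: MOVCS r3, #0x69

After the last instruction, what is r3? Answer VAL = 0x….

0: ✓ CMP  NZCV=1000
1: ✓ ADDLE  r2←0x4d
2: ✓ SUBNE  r3←0xa5
3: ✓ CMP  NZCV=0010
4: ✓ MOVGE  r1←0x55
5: ✓ MOVCS  r1←0x29
6: ✓ MOVCS  r3←0x69

VAL = 0x69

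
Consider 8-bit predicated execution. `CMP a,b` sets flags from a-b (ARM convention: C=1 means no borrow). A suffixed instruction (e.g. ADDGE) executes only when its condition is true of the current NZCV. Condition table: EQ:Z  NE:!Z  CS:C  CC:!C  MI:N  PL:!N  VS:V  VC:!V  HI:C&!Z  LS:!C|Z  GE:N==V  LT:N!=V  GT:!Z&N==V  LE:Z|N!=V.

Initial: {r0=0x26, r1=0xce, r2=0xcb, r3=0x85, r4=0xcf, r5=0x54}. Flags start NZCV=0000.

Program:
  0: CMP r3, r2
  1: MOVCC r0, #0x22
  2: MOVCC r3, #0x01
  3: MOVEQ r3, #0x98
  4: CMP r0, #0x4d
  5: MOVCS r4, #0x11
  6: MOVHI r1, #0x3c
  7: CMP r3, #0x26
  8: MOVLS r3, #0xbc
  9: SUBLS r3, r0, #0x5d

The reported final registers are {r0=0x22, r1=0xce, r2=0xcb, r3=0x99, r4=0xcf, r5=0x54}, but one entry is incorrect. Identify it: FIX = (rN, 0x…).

0: ✓ CMP  NZCV=1000
1: ✓ MOVCC  r0←0x22
2: ✓ MOVCC  r3←0x01
3: · MOVEQ
4: ✓ CMP  NZCV=1000
5: · MOVCS
6: · MOVHI
7: ✓ CMP  NZCV=1000
8: ✓ MOVLS  r3←0xbc
9: ✓ SUBLS  r3←0xc5

FIX = (r3, 0xc5)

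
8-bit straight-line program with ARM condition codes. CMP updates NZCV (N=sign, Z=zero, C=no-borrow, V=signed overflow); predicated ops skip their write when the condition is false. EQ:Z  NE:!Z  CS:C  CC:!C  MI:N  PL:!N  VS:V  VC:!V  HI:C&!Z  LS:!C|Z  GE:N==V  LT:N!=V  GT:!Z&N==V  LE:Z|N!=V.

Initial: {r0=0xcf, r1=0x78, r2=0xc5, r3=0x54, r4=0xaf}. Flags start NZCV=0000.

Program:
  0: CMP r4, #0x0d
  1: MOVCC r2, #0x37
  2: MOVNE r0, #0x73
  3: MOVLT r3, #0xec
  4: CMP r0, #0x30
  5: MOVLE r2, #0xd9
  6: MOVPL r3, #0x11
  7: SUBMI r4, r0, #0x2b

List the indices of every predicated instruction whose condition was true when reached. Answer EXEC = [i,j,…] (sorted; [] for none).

EXEC = [2,3,6]

[0] flags=1010 → (cmp)
[1] flags=1010 CC?F → skip
[2] flags=1010 NE?T → r0=0x73
[3] flags=1010 LT?T → r3=0xec
[4] flags=0010 → (cmp)
[5] flags=0010 LE?F → skip
[6] flags=0010 PL?T → r3=0x11
[7] flags=0010 MI?F → skip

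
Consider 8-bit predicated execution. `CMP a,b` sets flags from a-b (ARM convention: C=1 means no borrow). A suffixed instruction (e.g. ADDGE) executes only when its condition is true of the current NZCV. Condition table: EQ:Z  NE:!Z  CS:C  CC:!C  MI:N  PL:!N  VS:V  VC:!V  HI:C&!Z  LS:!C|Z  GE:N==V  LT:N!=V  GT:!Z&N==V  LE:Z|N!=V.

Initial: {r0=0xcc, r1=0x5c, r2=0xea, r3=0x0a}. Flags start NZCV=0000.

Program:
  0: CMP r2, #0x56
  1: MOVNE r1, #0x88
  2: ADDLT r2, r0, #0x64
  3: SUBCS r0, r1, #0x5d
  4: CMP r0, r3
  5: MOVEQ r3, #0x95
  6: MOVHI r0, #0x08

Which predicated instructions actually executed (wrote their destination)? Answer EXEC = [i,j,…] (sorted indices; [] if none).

0: ✓ CMP  NZCV=1010
1: ✓ MOVNE  r1←0x88
2: ✓ ADDLT  r2←0x30
3: ✓ SUBCS  r0←0x2b
4: ✓ CMP  NZCV=0010
5: · MOVEQ
6: ✓ MOVHI  r0←0x08

EXEC = [1,2,3,6]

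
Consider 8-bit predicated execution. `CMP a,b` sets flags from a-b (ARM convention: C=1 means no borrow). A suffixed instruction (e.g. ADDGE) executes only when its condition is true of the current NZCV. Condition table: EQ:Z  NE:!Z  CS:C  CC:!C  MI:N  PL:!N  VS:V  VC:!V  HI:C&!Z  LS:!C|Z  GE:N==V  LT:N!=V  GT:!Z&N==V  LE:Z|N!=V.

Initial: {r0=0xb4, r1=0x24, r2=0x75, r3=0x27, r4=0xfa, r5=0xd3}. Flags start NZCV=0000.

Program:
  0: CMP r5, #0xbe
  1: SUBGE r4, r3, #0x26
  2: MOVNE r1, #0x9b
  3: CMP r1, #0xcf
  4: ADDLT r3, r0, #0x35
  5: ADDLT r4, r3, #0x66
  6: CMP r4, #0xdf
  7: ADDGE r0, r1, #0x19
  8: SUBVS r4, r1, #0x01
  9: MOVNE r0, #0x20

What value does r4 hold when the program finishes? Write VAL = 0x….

VAL = 0x4f

[0] flags=0010 → (cmp)
[1] flags=0010 GE?T → r4=0x01
[2] flags=0010 NE?T → r1=0x9b
[3] flags=1000 → (cmp)
[4] flags=1000 LT?T → r3=0xe9
[5] flags=1000 LT?T → r4=0x4f
[6] flags=0000 → (cmp)
[7] flags=0000 GE?T → r0=0xb4
[8] flags=0000 VS?F → skip
[9] flags=0000 NE?T → r0=0x20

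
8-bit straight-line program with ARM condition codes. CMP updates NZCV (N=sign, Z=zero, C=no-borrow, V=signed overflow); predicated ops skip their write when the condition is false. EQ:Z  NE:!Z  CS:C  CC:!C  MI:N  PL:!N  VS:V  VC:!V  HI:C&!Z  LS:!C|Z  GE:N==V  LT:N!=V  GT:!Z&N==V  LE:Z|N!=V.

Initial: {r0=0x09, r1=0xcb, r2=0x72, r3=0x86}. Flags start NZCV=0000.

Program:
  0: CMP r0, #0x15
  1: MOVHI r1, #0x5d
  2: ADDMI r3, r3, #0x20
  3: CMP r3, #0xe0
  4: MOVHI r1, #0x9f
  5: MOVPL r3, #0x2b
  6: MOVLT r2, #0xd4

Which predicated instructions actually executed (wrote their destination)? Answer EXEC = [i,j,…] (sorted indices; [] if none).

[0] flags=1000 → (cmp)
[1] flags=1000 HI?F → skip
[2] flags=1000 MI?T → r3=0xa6
[3] flags=1000 → (cmp)
[4] flags=1000 HI?F → skip
[5] flags=1000 PL?F → skip
[6] flags=1000 LT?T → r2=0xd4

EXEC = [2,6]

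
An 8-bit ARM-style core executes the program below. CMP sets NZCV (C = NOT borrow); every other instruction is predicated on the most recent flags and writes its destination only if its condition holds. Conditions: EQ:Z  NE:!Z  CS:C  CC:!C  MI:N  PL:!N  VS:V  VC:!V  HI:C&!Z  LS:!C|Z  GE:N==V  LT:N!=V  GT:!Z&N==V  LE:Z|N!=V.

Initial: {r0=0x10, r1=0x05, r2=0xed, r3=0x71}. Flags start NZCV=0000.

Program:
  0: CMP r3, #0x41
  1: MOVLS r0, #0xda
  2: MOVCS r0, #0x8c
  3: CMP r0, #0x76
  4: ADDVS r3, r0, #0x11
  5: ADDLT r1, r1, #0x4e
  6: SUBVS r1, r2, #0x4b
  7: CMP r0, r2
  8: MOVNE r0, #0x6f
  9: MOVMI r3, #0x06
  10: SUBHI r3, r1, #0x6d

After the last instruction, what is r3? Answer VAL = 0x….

[0] flags=0010 → (cmp)
[1] flags=0010 LS?F → skip
[2] flags=0010 CS?T → r0=0x8c
[3] flags=0011 → (cmp)
[4] flags=0011 VS?T → r3=0x9d
[5] flags=0011 LT?T → r1=0x53
[6] flags=0011 VS?T → r1=0xa2
[7] flags=1000 → (cmp)
[8] flags=1000 NE?T → r0=0x6f
[9] flags=1000 MI?T → r3=0x06
[10] flags=1000 HI?F → skip

VAL = 0x06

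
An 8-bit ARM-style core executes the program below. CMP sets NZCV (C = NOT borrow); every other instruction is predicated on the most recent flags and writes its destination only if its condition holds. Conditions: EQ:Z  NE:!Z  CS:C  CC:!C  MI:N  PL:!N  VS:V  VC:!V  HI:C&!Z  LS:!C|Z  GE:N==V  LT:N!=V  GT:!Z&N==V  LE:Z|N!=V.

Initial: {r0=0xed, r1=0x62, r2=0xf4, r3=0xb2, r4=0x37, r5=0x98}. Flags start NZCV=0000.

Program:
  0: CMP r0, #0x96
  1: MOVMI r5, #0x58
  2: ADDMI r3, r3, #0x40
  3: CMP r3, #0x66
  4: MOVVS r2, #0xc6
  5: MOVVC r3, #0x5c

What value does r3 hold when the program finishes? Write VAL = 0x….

VAL = 0xb2

[0] flags=0010 → (cmp)
[1] flags=0010 MI?F → skip
[2] flags=0010 MI?F → skip
[3] flags=0011 → (cmp)
[4] flags=0011 VS?T → r2=0xc6
[5] flags=0011 VC?F → skip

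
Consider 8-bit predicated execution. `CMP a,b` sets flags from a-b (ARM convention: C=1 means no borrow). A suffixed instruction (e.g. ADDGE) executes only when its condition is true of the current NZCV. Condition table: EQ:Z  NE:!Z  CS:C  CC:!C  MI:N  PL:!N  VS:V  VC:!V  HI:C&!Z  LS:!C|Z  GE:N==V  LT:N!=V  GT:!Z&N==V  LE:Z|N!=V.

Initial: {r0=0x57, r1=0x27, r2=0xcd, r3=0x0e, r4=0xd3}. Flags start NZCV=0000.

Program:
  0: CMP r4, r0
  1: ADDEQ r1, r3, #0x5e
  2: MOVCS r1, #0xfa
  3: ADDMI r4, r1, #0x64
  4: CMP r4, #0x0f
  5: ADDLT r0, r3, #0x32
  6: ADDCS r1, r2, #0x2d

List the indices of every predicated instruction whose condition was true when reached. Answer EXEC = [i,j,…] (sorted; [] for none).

EXEC = [2,5,6]

0: ✓ CMP  NZCV=0011
1: · ADDEQ
2: ✓ MOVCS  r1←0xfa
3: · ADDMI
4: ✓ CMP  NZCV=1010
5: ✓ ADDLT  r0←0x40
6: ✓ ADDCS  r1←0xfa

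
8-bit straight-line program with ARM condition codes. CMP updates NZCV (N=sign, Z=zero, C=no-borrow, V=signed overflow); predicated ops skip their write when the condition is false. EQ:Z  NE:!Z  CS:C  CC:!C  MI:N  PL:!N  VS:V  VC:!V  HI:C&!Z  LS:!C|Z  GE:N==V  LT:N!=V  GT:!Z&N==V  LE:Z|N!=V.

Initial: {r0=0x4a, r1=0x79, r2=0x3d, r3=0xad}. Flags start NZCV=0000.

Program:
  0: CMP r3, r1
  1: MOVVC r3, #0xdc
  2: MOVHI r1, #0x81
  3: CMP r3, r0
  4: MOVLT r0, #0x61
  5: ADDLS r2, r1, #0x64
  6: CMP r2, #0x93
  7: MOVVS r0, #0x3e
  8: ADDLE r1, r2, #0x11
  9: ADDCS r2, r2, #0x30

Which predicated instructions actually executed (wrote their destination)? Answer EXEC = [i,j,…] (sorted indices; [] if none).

[0] flags=0011 → (cmp)
[1] flags=0011 VC?F → skip
[2] flags=0011 HI?T → r1=0x81
[3] flags=0011 → (cmp)
[4] flags=0011 LT?T → r0=0x61
[5] flags=0011 LS?F → skip
[6] flags=1001 → (cmp)
[7] flags=1001 VS?T → r0=0x3e
[8] flags=1001 LE?F → skip
[9] flags=1001 CS?F → skip

EXEC = [2,4,7]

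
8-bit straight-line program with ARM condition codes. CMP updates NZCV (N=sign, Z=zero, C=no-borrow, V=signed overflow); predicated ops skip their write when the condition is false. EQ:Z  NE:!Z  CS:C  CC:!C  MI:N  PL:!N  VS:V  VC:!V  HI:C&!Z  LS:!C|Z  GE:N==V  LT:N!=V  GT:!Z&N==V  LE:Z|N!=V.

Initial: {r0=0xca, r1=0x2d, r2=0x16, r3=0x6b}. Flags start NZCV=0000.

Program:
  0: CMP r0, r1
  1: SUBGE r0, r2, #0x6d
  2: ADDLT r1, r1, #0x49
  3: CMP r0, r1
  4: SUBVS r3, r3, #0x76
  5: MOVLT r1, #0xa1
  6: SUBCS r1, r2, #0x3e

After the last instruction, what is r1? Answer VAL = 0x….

VAL = 0xd8

0: ✓ CMP  NZCV=1010
1: · SUBGE
2: ✓ ADDLT  r1←0x76
3: ✓ CMP  NZCV=0011
4: ✓ SUBVS  r3←0xf5
5: ✓ MOVLT  r1←0xa1
6: ✓ SUBCS  r1←0xd8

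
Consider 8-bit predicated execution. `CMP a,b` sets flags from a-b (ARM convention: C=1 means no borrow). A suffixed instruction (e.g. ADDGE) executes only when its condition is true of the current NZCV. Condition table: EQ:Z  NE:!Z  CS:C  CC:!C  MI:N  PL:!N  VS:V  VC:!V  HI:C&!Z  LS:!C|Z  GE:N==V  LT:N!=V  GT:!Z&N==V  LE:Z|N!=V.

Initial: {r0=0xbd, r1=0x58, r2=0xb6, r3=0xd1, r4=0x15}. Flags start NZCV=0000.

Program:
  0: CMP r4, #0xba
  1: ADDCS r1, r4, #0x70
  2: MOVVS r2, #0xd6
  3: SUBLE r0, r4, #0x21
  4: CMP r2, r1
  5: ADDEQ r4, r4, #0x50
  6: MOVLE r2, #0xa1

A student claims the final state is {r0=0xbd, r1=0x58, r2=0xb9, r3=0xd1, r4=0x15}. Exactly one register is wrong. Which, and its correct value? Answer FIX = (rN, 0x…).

FIX = (r2, 0xa1)

0: ✓ CMP  NZCV=0000
1: · ADDCS
2: · MOVVS
3: · SUBLE
4: ✓ CMP  NZCV=0011
5: · ADDEQ
6: ✓ MOVLE  r2←0xa1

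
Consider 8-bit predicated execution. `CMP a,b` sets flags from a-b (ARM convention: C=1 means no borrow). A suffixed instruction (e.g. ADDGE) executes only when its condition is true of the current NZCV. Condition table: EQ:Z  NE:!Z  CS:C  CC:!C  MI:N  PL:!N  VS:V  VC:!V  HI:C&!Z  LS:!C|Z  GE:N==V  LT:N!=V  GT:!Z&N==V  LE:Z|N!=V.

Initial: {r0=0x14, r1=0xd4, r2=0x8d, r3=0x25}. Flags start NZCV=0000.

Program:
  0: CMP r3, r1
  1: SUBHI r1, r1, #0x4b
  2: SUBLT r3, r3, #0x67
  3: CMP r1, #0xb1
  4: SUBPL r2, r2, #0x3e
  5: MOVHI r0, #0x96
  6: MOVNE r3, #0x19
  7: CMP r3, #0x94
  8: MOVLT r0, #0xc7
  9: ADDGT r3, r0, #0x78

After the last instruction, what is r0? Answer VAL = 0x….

VAL = 0x96

[0] flags=0000 → (cmp)
[1] flags=0000 HI?F → skip
[2] flags=0000 LT?F → skip
[3] flags=0010 → (cmp)
[4] flags=0010 PL?T → r2=0x4f
[5] flags=0010 HI?T → r0=0x96
[6] flags=0010 NE?T → r3=0x19
[7] flags=1001 → (cmp)
[8] flags=1001 LT?F → skip
[9] flags=1001 GT?T → r3=0x0e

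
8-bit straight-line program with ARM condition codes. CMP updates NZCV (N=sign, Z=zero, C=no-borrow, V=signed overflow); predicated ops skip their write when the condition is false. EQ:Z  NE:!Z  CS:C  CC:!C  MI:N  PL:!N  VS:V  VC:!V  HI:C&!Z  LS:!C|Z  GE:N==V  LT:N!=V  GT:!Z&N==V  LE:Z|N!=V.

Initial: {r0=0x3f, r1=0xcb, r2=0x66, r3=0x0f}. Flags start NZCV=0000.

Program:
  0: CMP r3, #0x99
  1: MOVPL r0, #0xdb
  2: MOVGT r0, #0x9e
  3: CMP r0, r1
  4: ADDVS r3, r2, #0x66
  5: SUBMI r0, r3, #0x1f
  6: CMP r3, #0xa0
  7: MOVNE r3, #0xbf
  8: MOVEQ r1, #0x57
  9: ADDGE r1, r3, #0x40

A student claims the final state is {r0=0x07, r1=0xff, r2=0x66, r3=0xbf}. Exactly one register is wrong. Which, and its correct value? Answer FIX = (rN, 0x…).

[0] flags=0000 → (cmp)
[1] flags=0000 PL?T → r0=0xdb
[2] flags=0000 GT?T → r0=0x9e
[3] flags=1000 → (cmp)
[4] flags=1000 VS?F → skip
[5] flags=1000 MI?T → r0=0xf0
[6] flags=0000 → (cmp)
[7] flags=0000 NE?T → r3=0xbf
[8] flags=0000 EQ?F → skip
[9] flags=0000 GE?T → r1=0xff

FIX = (r0, 0xf0)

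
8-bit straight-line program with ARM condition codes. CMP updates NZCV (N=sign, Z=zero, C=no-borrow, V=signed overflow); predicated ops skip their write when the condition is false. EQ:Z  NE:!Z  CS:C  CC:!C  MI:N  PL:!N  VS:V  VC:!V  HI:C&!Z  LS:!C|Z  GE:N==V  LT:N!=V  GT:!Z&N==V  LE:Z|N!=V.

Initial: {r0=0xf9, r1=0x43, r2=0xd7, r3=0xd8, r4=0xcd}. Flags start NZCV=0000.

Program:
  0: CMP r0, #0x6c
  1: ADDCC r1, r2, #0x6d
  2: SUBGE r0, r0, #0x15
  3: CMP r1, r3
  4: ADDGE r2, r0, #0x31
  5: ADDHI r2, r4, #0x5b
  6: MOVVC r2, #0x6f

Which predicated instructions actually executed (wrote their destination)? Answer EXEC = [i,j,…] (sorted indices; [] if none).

[0] flags=1010 → (cmp)
[1] flags=1010 CC?F → skip
[2] flags=1010 GE?F → skip
[3] flags=0000 → (cmp)
[4] flags=0000 GE?T → r2=0x2a
[5] flags=0000 HI?F → skip
[6] flags=0000 VC?T → r2=0x6f

EXEC = [4,6]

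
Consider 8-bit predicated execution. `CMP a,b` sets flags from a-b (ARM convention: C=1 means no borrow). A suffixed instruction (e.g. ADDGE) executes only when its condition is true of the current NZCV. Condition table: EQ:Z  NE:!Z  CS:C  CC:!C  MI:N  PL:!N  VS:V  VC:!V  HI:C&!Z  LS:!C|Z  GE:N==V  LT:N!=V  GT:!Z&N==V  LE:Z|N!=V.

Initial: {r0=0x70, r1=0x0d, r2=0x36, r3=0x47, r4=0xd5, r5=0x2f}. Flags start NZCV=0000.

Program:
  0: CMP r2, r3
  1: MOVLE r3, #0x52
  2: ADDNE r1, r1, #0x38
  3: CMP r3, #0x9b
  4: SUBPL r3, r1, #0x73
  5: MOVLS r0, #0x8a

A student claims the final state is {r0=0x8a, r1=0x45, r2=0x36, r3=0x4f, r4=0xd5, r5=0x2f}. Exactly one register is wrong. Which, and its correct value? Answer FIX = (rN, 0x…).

FIX = (r3, 0x52)

[0] flags=1000 → (cmp)
[1] flags=1000 LE?T → r3=0x52
[2] flags=1000 NE?T → r1=0x45
[3] flags=1001 → (cmp)
[4] flags=1001 PL?F → skip
[5] flags=1001 LS?T → r0=0x8a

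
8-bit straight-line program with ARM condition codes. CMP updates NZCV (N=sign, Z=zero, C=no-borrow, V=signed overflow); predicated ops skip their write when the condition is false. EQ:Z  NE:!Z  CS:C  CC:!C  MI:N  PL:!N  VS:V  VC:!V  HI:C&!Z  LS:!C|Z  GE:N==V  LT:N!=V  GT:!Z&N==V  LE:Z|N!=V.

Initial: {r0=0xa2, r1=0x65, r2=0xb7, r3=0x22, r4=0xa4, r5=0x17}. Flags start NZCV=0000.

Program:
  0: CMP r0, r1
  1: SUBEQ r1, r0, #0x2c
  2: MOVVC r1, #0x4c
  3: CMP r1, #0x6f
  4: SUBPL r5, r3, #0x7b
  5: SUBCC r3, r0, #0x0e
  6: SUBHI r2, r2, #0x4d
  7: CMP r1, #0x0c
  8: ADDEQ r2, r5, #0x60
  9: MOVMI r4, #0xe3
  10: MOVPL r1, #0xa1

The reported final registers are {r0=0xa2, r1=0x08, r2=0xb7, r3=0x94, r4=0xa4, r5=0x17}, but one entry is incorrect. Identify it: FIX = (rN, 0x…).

[0] flags=0011 → (cmp)
[1] flags=0011 EQ?F → skip
[2] flags=0011 VC?F → skip
[3] flags=1000 → (cmp)
[4] flags=1000 PL?F → skip
[5] flags=1000 CC?T → r3=0x94
[6] flags=1000 HI?F → skip
[7] flags=0010 → (cmp)
[8] flags=0010 EQ?F → skip
[9] flags=0010 MI?F → skip
[10] flags=0010 PL?T → r1=0xa1

FIX = (r1, 0xa1)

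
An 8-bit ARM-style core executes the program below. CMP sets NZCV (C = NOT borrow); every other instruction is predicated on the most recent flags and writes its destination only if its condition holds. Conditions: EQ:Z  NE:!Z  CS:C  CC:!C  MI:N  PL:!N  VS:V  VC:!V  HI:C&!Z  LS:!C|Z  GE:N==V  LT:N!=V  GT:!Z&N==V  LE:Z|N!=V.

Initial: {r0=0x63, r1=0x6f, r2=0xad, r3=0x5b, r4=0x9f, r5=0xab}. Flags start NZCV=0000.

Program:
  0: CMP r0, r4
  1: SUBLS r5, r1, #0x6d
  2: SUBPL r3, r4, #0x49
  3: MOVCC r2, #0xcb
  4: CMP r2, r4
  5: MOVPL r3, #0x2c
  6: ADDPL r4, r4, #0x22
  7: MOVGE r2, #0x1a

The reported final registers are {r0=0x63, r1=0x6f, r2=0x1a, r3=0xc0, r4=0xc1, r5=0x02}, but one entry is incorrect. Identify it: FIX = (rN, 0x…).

FIX = (r3, 0x2c)

0: ✓ CMP  NZCV=1001
1: ✓ SUBLS  r5←0x02
2: · SUBPL
3: ✓ MOVCC  r2←0xcb
4: ✓ CMP  NZCV=0010
5: ✓ MOVPL  r3←0x2c
6: ✓ ADDPL  r4←0xc1
7: ✓ MOVGE  r2←0x1a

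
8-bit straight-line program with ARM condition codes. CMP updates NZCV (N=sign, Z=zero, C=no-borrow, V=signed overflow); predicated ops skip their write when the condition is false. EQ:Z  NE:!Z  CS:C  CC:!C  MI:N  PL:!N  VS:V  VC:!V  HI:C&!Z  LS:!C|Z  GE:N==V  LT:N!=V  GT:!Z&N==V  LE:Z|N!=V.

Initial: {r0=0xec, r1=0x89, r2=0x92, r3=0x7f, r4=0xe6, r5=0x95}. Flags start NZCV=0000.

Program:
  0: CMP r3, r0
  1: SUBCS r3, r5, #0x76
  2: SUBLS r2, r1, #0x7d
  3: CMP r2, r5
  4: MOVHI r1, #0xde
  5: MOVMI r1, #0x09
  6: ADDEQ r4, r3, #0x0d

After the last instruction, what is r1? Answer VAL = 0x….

VAL = 0x89

0: ✓ CMP  NZCV=1001
1: · SUBCS
2: ✓ SUBLS  r2←0x0c
3: ✓ CMP  NZCV=0000
4: · MOVHI
5: · MOVMI
6: · ADDEQ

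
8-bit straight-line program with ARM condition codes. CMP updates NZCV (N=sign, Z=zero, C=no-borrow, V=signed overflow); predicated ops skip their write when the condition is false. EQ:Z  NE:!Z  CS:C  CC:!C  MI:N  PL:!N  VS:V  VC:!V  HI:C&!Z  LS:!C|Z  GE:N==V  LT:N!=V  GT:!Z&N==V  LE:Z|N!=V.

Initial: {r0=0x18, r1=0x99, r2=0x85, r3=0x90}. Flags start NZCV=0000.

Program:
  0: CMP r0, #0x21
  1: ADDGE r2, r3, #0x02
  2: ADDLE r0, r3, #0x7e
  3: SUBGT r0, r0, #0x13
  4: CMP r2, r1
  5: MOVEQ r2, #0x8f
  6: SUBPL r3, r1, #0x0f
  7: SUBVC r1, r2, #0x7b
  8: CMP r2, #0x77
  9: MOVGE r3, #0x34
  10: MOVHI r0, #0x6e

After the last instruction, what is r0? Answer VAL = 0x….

VAL = 0x6e

0: ✓ CMP  NZCV=1000
1: · ADDGE
2: ✓ ADDLE  r0←0x0e
3: · SUBGT
4: ✓ CMP  NZCV=1000
5: · MOVEQ
6: · SUBPL
7: ✓ SUBVC  r1←0x0a
8: ✓ CMP  NZCV=0011
9: · MOVGE
10: ✓ MOVHI  r0←0x6e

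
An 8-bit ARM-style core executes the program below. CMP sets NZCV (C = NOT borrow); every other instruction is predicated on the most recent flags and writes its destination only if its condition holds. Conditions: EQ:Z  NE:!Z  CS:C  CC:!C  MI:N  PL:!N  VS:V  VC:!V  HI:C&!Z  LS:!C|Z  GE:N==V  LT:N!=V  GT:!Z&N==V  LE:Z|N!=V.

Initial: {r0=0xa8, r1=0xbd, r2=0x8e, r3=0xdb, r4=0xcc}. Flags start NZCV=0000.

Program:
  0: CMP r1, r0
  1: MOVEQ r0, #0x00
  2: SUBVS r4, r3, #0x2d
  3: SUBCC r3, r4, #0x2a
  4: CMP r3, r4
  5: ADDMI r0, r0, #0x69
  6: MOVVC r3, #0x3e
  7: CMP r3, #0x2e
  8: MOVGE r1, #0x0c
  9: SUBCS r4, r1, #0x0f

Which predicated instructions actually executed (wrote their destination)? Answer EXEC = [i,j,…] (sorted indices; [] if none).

[0] flags=0010 → (cmp)
[1] flags=0010 EQ?F → skip
[2] flags=0010 VS?F → skip
[3] flags=0010 CC?F → skip
[4] flags=0010 → (cmp)
[5] flags=0010 MI?F → skip
[6] flags=0010 VC?T → r3=0x3e
[7] flags=0010 → (cmp)
[8] flags=0010 GE?T → r1=0x0c
[9] flags=0010 CS?T → r4=0xfd

EXEC = [6,8,9]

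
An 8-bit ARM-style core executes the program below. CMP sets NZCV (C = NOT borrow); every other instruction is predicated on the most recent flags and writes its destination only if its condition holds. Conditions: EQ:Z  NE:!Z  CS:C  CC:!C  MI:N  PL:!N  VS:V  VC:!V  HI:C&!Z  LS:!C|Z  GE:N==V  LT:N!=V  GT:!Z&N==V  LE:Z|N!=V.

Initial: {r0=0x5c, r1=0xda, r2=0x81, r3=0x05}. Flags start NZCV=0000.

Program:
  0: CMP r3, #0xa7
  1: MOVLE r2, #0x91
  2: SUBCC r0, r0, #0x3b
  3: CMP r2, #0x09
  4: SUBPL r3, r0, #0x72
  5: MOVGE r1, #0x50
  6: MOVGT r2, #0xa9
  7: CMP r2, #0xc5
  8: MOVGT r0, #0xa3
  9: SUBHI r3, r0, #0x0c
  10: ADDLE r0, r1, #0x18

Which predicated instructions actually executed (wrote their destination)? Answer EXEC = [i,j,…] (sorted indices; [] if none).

EXEC = [2,4,10]

0: ✓ CMP  NZCV=0000
1: · MOVLE
2: ✓ SUBCC  r0←0x21
3: ✓ CMP  NZCV=0011
4: ✓ SUBPL  r3←0xaf
5: · MOVGE
6: · MOVGT
7: ✓ CMP  NZCV=1000
8: · MOVGT
9: · SUBHI
10: ✓ ADDLE  r0←0xf2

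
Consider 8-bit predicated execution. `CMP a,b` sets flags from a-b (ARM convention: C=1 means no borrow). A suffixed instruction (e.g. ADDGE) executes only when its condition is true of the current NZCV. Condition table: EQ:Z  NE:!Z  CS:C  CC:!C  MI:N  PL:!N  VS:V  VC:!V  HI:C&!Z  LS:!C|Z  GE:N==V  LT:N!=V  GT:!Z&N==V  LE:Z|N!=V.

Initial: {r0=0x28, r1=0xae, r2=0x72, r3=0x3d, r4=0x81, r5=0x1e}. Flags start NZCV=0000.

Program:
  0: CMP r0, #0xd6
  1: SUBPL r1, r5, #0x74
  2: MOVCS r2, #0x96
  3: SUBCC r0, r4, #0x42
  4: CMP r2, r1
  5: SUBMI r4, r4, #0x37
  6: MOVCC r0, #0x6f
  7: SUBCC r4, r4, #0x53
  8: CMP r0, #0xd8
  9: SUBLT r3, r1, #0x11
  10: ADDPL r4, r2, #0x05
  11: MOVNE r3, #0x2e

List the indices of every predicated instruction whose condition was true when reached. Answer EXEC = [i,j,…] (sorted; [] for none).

EXEC = [1,3,5,6,7,11]

0: ✓ CMP  NZCV=0000
1: ✓ SUBPL  r1←0xaa
2: · MOVCS
3: ✓ SUBCC  r0←0x3f
4: ✓ CMP  NZCV=1001
5: ✓ SUBMI  r4←0x4a
6: ✓ MOVCC  r0←0x6f
7: ✓ SUBCC  r4←0xf7
8: ✓ CMP  NZCV=1001
9: · SUBLT
10: · ADDPL
11: ✓ MOVNE  r3←0x2e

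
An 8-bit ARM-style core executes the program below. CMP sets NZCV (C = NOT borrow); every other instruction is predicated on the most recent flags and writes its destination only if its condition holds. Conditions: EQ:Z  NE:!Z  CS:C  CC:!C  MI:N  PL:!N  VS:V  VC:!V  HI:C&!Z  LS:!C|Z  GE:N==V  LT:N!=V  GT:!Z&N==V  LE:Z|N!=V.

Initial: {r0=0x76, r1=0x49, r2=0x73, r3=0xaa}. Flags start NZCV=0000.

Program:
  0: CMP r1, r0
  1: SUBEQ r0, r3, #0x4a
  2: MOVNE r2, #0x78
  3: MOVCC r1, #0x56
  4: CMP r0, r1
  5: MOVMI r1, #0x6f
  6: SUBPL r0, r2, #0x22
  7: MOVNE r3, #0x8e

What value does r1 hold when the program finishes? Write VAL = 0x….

VAL = 0x56

[0] flags=1000 → (cmp)
[1] flags=1000 EQ?F → skip
[2] flags=1000 NE?T → r2=0x78
[3] flags=1000 CC?T → r1=0x56
[4] flags=0010 → (cmp)
[5] flags=0010 MI?F → skip
[6] flags=0010 PL?T → r0=0x56
[7] flags=0010 NE?T → r3=0x8e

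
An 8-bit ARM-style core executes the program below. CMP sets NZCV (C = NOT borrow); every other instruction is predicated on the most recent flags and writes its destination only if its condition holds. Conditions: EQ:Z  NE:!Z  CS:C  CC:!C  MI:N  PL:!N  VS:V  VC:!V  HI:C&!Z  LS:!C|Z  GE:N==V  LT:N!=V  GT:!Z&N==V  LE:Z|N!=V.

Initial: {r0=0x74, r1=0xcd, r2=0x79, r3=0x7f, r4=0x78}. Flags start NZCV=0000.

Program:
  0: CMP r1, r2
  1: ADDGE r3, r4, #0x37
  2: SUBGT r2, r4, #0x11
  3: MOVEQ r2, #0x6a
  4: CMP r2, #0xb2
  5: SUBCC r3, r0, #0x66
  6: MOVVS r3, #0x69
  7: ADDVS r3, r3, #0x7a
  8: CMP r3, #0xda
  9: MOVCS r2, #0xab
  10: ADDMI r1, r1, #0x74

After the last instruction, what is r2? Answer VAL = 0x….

VAL = 0xab

0: ✓ CMP  NZCV=0011
1: · ADDGE
2: · SUBGT
3: · MOVEQ
4: ✓ CMP  NZCV=1001
5: ✓ SUBCC  r3←0x0e
6: ✓ MOVVS  r3←0x69
7: ✓ ADDVS  r3←0xe3
8: ✓ CMP  NZCV=0010
9: ✓ MOVCS  r2←0xab
10: · ADDMI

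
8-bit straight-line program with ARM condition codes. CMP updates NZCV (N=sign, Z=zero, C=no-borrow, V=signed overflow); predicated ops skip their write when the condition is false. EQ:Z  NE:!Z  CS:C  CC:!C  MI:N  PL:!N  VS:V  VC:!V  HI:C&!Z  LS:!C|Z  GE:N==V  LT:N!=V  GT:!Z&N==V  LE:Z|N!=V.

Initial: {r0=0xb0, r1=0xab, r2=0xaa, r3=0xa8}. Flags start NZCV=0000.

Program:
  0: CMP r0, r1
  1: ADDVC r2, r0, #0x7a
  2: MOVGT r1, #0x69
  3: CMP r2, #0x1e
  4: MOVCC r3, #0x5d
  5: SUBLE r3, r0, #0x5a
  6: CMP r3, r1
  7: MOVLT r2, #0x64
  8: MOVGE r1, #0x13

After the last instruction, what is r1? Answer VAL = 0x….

VAL = 0x69

[0] flags=0010 → (cmp)
[1] flags=0010 VC?T → r2=0x2a
[2] flags=0010 GT?T → r1=0x69
[3] flags=0010 → (cmp)
[4] flags=0010 CC?F → skip
[5] flags=0010 LE?F → skip
[6] flags=0011 → (cmp)
[7] flags=0011 LT?T → r2=0x64
[8] flags=0011 GE?F → skip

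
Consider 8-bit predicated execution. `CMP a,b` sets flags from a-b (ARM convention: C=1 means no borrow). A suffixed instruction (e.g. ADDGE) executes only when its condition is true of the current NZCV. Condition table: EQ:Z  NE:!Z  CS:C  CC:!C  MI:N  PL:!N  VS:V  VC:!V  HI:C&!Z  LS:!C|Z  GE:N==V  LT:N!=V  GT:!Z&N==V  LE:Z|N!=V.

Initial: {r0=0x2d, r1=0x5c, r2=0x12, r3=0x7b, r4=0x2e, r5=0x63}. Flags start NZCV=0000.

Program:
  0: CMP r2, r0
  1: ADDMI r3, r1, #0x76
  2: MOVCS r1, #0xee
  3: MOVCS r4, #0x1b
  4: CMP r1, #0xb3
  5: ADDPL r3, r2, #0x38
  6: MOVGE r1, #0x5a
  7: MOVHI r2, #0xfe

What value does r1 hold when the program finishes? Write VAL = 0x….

VAL = 0x5a

0: ✓ CMP  NZCV=1000
1: ✓ ADDMI  r3←0xd2
2: · MOVCS
3: · MOVCS
4: ✓ CMP  NZCV=1001
5: · ADDPL
6: ✓ MOVGE  r1←0x5a
7: · MOVHI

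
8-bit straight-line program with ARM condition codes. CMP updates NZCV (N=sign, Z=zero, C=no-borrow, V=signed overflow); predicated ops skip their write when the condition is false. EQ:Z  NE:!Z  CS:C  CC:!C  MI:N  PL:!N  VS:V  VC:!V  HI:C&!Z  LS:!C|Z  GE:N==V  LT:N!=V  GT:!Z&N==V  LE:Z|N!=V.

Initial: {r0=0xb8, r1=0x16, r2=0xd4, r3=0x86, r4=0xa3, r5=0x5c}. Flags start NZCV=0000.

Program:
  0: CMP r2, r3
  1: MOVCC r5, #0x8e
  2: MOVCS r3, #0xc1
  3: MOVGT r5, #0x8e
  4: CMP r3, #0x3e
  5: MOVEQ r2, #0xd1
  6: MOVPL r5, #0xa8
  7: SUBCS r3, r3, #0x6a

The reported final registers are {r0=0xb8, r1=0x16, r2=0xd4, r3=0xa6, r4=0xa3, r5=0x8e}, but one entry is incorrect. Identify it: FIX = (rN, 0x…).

FIX = (r3, 0x57)

[0] flags=0010 → (cmp)
[1] flags=0010 CC?F → skip
[2] flags=0010 CS?T → r3=0xc1
[3] flags=0010 GT?T → r5=0x8e
[4] flags=1010 → (cmp)
[5] flags=1010 EQ?F → skip
[6] flags=1010 PL?F → skip
[7] flags=1010 CS?T → r3=0x57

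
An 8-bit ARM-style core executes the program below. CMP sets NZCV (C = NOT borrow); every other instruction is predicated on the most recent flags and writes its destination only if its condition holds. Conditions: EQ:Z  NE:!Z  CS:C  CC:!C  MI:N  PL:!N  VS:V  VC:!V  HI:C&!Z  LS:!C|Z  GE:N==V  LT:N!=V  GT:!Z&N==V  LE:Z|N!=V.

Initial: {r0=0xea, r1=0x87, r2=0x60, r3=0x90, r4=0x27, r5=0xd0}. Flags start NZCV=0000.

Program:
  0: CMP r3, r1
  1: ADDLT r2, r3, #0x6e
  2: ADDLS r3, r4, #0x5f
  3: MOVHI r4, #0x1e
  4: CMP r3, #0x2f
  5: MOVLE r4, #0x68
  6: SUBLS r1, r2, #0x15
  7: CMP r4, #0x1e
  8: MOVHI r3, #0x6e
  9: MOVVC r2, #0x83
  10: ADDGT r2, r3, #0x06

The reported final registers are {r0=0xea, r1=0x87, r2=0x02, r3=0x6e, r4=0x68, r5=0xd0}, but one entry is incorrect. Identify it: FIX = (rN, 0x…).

[0] flags=0010 → (cmp)
[1] flags=0010 LT?F → skip
[2] flags=0010 LS?F → skip
[3] flags=0010 HI?T → r4=0x1e
[4] flags=0011 → (cmp)
[5] flags=0011 LE?T → r4=0x68
[6] flags=0011 LS?F → skip
[7] flags=0010 → (cmp)
[8] flags=0010 HI?T → r3=0x6e
[9] flags=0010 VC?T → r2=0x83
[10] flags=0010 GT?T → r2=0x74

FIX = (r2, 0x74)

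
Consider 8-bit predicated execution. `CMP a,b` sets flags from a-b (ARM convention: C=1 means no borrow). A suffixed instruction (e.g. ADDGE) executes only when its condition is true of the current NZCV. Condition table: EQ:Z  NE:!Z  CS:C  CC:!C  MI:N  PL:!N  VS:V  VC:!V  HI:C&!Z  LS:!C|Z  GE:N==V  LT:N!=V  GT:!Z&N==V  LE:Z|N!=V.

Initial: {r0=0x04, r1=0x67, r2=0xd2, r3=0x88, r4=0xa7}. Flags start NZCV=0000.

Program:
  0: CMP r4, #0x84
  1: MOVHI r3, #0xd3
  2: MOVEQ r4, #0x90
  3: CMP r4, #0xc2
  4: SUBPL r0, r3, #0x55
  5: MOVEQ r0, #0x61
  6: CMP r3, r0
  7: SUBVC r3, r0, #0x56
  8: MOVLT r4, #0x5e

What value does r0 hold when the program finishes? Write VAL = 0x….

VAL = 0x04

0: ✓ CMP  NZCV=0010
1: ✓ MOVHI  r3←0xd3
2: · MOVEQ
3: ✓ CMP  NZCV=1000
4: · SUBPL
5: · MOVEQ
6: ✓ CMP  NZCV=1010
7: ✓ SUBVC  r3←0xae
8: ✓ MOVLT  r4←0x5e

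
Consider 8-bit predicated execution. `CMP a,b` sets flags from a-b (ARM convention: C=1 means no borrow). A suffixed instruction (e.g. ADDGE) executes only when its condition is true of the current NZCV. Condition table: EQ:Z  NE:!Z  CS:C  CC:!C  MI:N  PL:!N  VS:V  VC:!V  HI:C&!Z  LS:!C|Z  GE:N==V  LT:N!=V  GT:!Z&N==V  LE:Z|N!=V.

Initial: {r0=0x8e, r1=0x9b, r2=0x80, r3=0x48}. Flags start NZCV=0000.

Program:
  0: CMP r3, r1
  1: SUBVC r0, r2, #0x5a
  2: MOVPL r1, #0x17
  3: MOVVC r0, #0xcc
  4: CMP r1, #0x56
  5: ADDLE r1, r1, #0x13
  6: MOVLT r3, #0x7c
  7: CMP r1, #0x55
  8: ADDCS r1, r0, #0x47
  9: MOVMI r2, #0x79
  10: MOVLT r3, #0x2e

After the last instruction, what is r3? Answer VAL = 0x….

[0] flags=1001 → (cmp)
[1] flags=1001 VC?F → skip
[2] flags=1001 PL?F → skip
[3] flags=1001 VC?F → skip
[4] flags=0011 → (cmp)
[5] flags=0011 LE?T → r1=0xae
[6] flags=0011 LT?T → r3=0x7c
[7] flags=0011 → (cmp)
[8] flags=0011 CS?T → r1=0xd5
[9] flags=0011 MI?F → skip
[10] flags=0011 LT?T → r3=0x2e

VAL = 0x2e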